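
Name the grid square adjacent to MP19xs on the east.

MP29as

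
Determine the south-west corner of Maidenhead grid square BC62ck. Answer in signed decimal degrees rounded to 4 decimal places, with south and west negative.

-67.5833, -147.8333

Field B=1, C=2: +1·20° lon, +2·10° lat → SW at lon -160°, lat -70°.
Square 6, 2: +6·2° lon, +2·1° lat → SW at lon -148°, lat -68°.
Subsquare c=2, k=10: +2·0.0833333° lon, +10·0.0416667° lat → SW at lon -147.833°, lat -67.5833°.
latitude -67.5833, longitude -147.8333.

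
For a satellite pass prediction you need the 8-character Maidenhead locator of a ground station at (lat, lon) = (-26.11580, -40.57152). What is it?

GG93rv12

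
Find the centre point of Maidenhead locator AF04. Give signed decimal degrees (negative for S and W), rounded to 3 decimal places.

Field A=0, F=5: +0·20° lon, +5·10° lat → SW at lon -180°, lat -40°.
Square 0, 4: +0·2° lon, +4·1° lat → SW at lon -180°, lat -36°.
Cell spans 2° lon × 1° lat. Centre is SW corner plus half of each.
latitude -35.500, longitude -179.000.

-35.500, -179.000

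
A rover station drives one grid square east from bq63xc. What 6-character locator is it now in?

BQ73ac

Longitude subsquare x = 23; +1 → 24, wraps to 0 = a, carry into square.
Longitude square 6; +1 → 7.
The latitude characters are unchanged.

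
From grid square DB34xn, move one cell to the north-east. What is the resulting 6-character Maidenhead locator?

DB44ao

Longitude subsquare x = 23; +1 → 24, wraps to 0 = a, carry into square.
Longitude square 3; +1 → 4.
Latitude subsquare n = 13; +1 → 14 = o.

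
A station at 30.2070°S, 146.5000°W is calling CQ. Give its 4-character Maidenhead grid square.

BF69

Shift to the Maidenhead origin (180°W, 90°S): lon 33.50, lat 59.79.
Field (20°×10°, letters A–R): lon ⌊33.50/20⌋ = 1 → B; lat ⌊59.79/10⌋ = 5 → F.
Square (2°×1°, digits 0–9): lon ⌊13.50/2⌋ = 6; lat ⌊9.79/1⌋ = 9.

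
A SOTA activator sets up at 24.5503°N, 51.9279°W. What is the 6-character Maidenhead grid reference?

Offset from 180°W / 90°S: lon 128.0721°, lat 114.5503°.
Field: lon ⌊128.0721/20⌋ = 6 → G; lat ⌊114.5503/10⌋ = 11 → L.
Square: lon ⌊8.0721/2⌋ = 4; lat ⌊4.5503/1⌋ = 4.
Subsquare: lon ⌊0.0721/0.0833333⌋ = 0 → a; lat ⌊0.5503/0.0416667⌋ = 13 → n.

GL44an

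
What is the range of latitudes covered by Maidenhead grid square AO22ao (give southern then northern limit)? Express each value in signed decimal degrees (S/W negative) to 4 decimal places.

52.5833, 52.6250

Field A=0, O=14: +0·20° lon, +14·10° lat → SW at lon -180°, lat 50°.
Square 2, 2: +2·2° lon, +2·1° lat → SW at lon -176°, lat 52°.
Subsquare a=0, o=14: +0·0.0833333° lon, +14·0.0416667° lat → SW at lon -176°, lat 52.5833°.
Cell spans 0.0833333° lon × 0.0416667° lat.
south 52.5833, north 52.6250.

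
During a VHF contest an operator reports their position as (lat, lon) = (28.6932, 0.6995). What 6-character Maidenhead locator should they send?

Shift to the Maidenhead origin (180°W, 90°S): lon 180.6995, lat 118.6932.
Field: lon ⌊180.6995/20⌋ = 9 → J; lat ⌊118.6932/10⌋ = 11 → L.
Square: lon ⌊0.6995/2⌋ = 0; lat ⌊8.6932/1⌋ = 8.
Subsquare: lon ⌊0.6995/0.0833333⌋ = 8 → i; lat ⌊0.6932/0.0416667⌋ = 16 → q.

JL08iq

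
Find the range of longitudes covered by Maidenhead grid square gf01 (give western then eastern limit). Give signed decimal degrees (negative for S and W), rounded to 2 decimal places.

-60.00, -58.00

Field G=6, F=5: +6·20° lon, +5·10° lat → SW at lon -60°, lat -40°.
Square 0, 1: +0·2° lon, +1·1° lat → SW at lon -60°, lat -39°.
Cell spans 2° lon × 1° lat.
west -60.00, east -58.00.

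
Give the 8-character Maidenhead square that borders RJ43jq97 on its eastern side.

RJ43kq07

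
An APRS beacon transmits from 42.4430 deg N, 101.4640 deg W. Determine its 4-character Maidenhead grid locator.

Shift to the Maidenhead origin (180°W, 90°S): lon 78.54, lat 132.44.
Field: lon ⌊78.54/20⌋ = 3 → D; lat ⌊132.44/10⌋ = 13 → N.
Square: lon ⌊18.54/2⌋ = 9; lat ⌊2.44/1⌋ = 2.

DN92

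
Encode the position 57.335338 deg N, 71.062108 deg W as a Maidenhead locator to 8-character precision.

Offset from 180°W / 90°S: lon 108.93789°, lat 147.33534°.
Field: lon ⌊108.93789/20⌋ = 5 → F; lat ⌊147.33534/10⌋ = 14 → O.
Square: lon ⌊8.93789/2⌋ = 4; lat ⌊7.33534/1⌋ = 7.
Subsquare: lon ⌊0.93789/0.0833333⌋ = 11 → l; lat ⌊0.33534/0.0416667⌋ = 8 → i.
Extended square: lon ⌊0.02123/0.00833333⌋ = 2; lat ⌊0.00200/0.00416667⌋ = 0.

FO47li20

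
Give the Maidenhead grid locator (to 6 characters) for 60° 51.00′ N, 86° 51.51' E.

Shift to the Maidenhead origin (180°W, 90°S): lon 266.8585, lat 150.8500.
Field: 266.8585/20 → 13 → N, 150.8500/10 → 15 → P; chars NP.
Square: 6.8585/2 → 3, 0.8500/1 → 0; chars 30.
Subsquare: 0.8585/0.0833333 → 10 → k, 0.8500/0.0416667 → 20 → u; chars ku.

NP30ku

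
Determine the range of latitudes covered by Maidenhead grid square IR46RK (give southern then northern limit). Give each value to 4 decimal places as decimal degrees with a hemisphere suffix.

86.4167° N, 86.4583° N

Field I=8, R=17: +8·20° lon, +17·10° lat → SW at lon -20°, lat 80°.
Square 4, 6: +4·2° lon, +6·1° lat → SW at lon -12°, lat 86°.
Subsquare r=17, k=10: +17·0.0833333° lon, +10·0.0416667° lat → SW at lon -10.5833°, lat 86.4167°.
Cell spans 0.0833333° lon × 0.0416667° lat.
south 86.4167° N, north 86.4583° N.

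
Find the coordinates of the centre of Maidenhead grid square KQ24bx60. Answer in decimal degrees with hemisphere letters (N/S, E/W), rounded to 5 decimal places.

74.96042° N, 24.13750° E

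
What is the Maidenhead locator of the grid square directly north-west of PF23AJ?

PF13xk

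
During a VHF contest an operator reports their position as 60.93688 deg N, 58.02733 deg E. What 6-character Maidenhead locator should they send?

Add 180° to longitude and 90° to latitude: 238.0273, 150.9369.
Field: 238.0273/20 → 11 → L, 150.9369/10 → 15 → P; chars LP.
Square: 18.0273/2 → 9, 0.9369/1 → 0; chars 90.
Subsquare: 0.0273/0.0833333 → 0 → a, 0.9369/0.0416667 → 22 → w; chars aw.

LP90aw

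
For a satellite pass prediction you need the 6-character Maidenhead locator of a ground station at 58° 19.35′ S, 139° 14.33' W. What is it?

Add 180° to longitude and 90° to latitude: 40.7612, 31.6775.
Field: 40.7612/20 → 2 → C, 31.6775/10 → 3 → D; chars CD.
Square: 0.7612/2 → 0, 1.6775/1 → 1; chars 01.
Subsquare: 0.7612/0.0833333 → 9 → j, 0.6775/0.0416667 → 16 → q; chars jq.

CD01jq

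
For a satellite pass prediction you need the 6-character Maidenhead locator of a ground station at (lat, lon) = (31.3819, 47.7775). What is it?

Offset from 180°W / 90°S: lon 227.7775°, lat 121.3819°.
Field: lon ⌊227.7775/20⌋ = 11 → L; lat ⌊121.3819/10⌋ = 12 → M.
Square: lon ⌊7.7775/2⌋ = 3; lat ⌊1.3819/1⌋ = 1.
Subsquare: lon ⌊1.7775/0.0833333⌋ = 21 → v; lat ⌊0.3819/0.0416667⌋ = 9 → j.

LM31vj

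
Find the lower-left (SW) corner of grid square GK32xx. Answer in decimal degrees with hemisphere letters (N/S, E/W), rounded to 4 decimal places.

12.9583° N, 52.0833° W

Field G=6, K=10: +6·20° lon, +10·10° lat → SW at lon -60°, lat 10°.
Square 3, 2: +3·2° lon, +2·1° lat → SW at lon -54°, lat 12°.
Subsquare x=23, x=23: +23·0.0833333° lon, +23·0.0416667° lat → SW at lon -52.0833°, lat 12.9583°.
latitude 12.9583° N, longitude 52.0833° W.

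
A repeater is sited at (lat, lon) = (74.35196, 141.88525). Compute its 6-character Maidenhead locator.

QQ04wi

Shift to the Maidenhead origin (180°W, 90°S): lon 321.8853, lat 164.3520.
Field: lon ⌊321.8853/20⌋ = 16 → Q; lat ⌊164.3520/10⌋ = 16 → Q.
Square: lon ⌊1.8853/2⌋ = 0; lat ⌊4.3520/1⌋ = 4.
Subsquare: lon ⌊1.8853/0.0833333⌋ = 22 → w; lat ⌊0.3520/0.0416667⌋ = 8 → i.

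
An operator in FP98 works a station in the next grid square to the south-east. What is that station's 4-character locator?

GP07

Longitude square 9; +1 → 10, wraps to 0, carry into field.
Longitude field F = 5; +1 → 6 = G.
Latitude square 8; −1 → 7.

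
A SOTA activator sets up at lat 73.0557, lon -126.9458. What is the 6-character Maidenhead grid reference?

CQ63mb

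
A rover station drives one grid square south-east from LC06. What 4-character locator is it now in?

LC15

Longitude square 0; +1 → 1.
Latitude square 6; −1 → 5.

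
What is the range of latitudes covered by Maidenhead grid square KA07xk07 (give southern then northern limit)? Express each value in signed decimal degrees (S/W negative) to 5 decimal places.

-82.55417, -82.55000

Field K=10, A=0: +10·20° lon, +0·10° lat → SW at lon 20°, lat -90°.
Square 0, 7: +0·2° lon, +7·1° lat → SW at lon 20°, lat -83°.
Subsquare x=23, k=10: +23·0.0833333° lon, +10·0.0416667° lat → SW at lon 21.9167°, lat -82.5833°.
Extended square 0, 7: +0·0.00833333° lon, +7·0.00416667° lat → SW at lon 21.9167°, lat -82.5542°.
Cell spans 0.00833333° lon × 0.00416667° lat.
south -82.55417, north -82.55000.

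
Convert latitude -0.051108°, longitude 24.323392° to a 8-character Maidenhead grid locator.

Shift to the Maidenhead origin (180°W, 90°S): lon 204.32339, lat 89.94889.
Field (20°×10°, letters A–R): 204.32339/20 → 10 → K, 89.94889/10 → 8 → I; chars KI.
Square (2°×1°, digits 0–9): 4.32339/2 → 2, 9.94889/1 → 9; chars 29.
Subsquare (5′×2.5′, letters a–x): 0.32339/0.0833333 → 3 → d, 0.94889/0.0416667 → 22 → w; chars dw.
Extended square (30″×15″, digits 0–9): 0.07339/0.00833333 → 8, 0.03223/0.00416667 → 7; chars 87.

KI29dw87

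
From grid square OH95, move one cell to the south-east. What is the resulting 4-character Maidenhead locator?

Longitude square 9; +1 → 10, wraps to 0, carry into field.
Longitude field O = 14; +1 → 15 = P.
Latitude square 5; −1 → 4.

PH04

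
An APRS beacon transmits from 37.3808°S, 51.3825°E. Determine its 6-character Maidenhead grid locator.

LF52qo

Shift to the Maidenhead origin (180°W, 90°S): lon 231.3825, lat 52.6192.
Field: 231.3825/20 → 11 → L, 52.6192/10 → 5 → F; chars LF.
Square: 11.3825/2 → 5, 2.6192/1 → 2; chars 52.
Subsquare: 1.3825/0.0833333 → 16 → q, 0.6192/0.0416667 → 14 → o; chars qo.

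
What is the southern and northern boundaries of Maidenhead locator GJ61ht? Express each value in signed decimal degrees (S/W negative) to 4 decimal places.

1.7917, 1.8333

Field G=6, J=9: +6·20° lon, +9·10° lat → SW at lon -60°, lat 0°.
Square 6, 1: +6·2° lon, +1·1° lat → SW at lon -48°, lat 1°.
Subsquare h=7, t=19: +7·0.0833333° lon, +19·0.0416667° lat → SW at lon -47.4167°, lat 1.79167°.
Cell spans 0.0833333° lon × 0.0416667° lat.
south 1.7917, north 1.8333.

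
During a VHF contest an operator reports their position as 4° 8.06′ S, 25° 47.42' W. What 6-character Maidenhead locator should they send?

HI75cu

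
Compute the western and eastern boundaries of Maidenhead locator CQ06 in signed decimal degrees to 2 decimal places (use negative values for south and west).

-140.00, -138.00

Field C=2, Q=16: +2·20° lon, +16·10° lat → SW at lon -140°, lat 70°.
Square 0, 6: +0·2° lon, +6·1° lat → SW at lon -140°, lat 76°.
Cell spans 2° lon × 1° lat.
west -140.00, east -138.00.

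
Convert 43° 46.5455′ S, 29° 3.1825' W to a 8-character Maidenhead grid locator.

Offset from 180°W / 90°S: lon 150.94696°, lat 46.22424°.
Field: lon ⌊150.94696/20⌋ = 7 → H; lat ⌊46.22424/10⌋ = 4 → E.
Square: lon ⌊10.94696/2⌋ = 5; lat ⌊6.22424/1⌋ = 6.
Subsquare: lon ⌊0.94696/0.0833333⌋ = 11 → l; lat ⌊0.22424/0.0416667⌋ = 5 → f.
Extended square: lon ⌊0.03029/0.00833333⌋ = 3; lat ⌊0.01591/0.00416667⌋ = 3.

HE56lf33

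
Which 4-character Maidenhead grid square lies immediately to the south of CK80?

Latitude square 0; −1 → -1, wraps to 9, carry into field.
Latitude field K = 10; −1 → 9 = J.
The longitude characters are unchanged.

CJ89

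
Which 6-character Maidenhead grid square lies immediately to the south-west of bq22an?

Longitude subsquare a = 0; −1 → -1, wraps to 23 = x, carry into square.
Longitude square 2; −1 → 1.
Latitude subsquare n = 13; −1 → 12 = m.

BQ12xm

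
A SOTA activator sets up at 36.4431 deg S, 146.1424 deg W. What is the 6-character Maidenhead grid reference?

Shift to the Maidenhead origin (180°W, 90°S): lon 33.8576, lat 53.5569.
Field (20°×10°, letters A–R): lon ⌊33.8576/20⌋ = 1 → B; lat ⌊53.5569/10⌋ = 5 → F.
Square (2°×1°, digits 0–9): lon ⌊13.8576/2⌋ = 6; lat ⌊3.5569/1⌋ = 3.
Subsquare (5′×2.5′, letters a–x): lon ⌊1.8576/0.0833333⌋ = 22 → w; lat ⌊0.5569/0.0416667⌋ = 13 → n.

BF63wn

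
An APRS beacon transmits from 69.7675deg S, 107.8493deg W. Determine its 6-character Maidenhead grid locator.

DC60bf

Offset from 180°W / 90°S: lon 72.1507°, lat 20.2325°.
Field: lon ⌊72.1507/20⌋ = 3 → D; lat ⌊20.2325/10⌋ = 2 → C.
Square: lon ⌊12.1507/2⌋ = 6; lat ⌊0.2325/1⌋ = 0.
Subsquare: lon ⌊0.1507/0.0833333⌋ = 1 → b; lat ⌊0.2325/0.0416667⌋ = 5 → f.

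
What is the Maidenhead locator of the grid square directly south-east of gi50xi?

GI60ah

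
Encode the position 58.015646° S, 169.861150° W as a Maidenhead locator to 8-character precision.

Offset from 180°W / 90°S: lon 10.13885°, lat 31.98435°.
Field: lon ⌊10.13885/20⌋ = 0 → A; lat ⌊31.98435/10⌋ = 3 → D.
Square: lon ⌊10.13885/2⌋ = 5; lat ⌊1.98435/1⌋ = 1.
Subsquare: lon ⌊0.13885/0.0833333⌋ = 1 → b; lat ⌊0.98435/0.0416667⌋ = 23 → x.
Extended square: lon ⌊0.05552/0.00833333⌋ = 6; lat ⌊0.02602/0.00416667⌋ = 6.

AD51bx66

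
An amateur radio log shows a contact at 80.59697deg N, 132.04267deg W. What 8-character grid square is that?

CR30xo43

Shift to the Maidenhead origin (180°W, 90°S): lon 47.95733, lat 170.59697.
Field: lon ⌊47.95733/20⌋ = 2 → C; lat ⌊170.59697/10⌋ = 17 → R.
Square: lon ⌊7.95733/2⌋ = 3; lat ⌊0.59697/1⌋ = 0.
Subsquare: lon ⌊1.95733/0.0833333⌋ = 23 → x; lat ⌊0.59697/0.0416667⌋ = 14 → o.
Extended square: lon ⌊0.04066/0.00833333⌋ = 4; lat ⌊0.01364/0.00416667⌋ = 3.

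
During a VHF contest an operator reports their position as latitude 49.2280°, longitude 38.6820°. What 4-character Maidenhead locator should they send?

Shift to the Maidenhead origin (180°W, 90°S): lon 218.68, lat 139.23.
Field: 218.68/20 → 10 → K, 139.23/10 → 13 → N; chars KN.
Square: 18.68/2 → 9, 9.23/1 → 9; chars 99.

KN99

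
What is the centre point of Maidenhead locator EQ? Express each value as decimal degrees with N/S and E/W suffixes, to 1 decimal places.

Field E=4, Q=16: +4·20° lon, +16·10° lat → SW at lon -100°, lat 70°.
Cell spans 20° lon × 10° lat. Centre is SW corner plus half of each.
latitude 75.0° N, longitude 90.0° W.

75.0° N, 90.0° W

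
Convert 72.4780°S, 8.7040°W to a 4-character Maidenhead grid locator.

IB57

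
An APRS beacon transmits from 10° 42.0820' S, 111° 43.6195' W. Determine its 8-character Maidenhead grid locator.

Shift to the Maidenhead origin (180°W, 90°S): lon 68.27301, lat 79.29863.
Field (20°×10°, letters A–R): lon ⌊68.27301/20⌋ = 3 → D; lat ⌊79.29863/10⌋ = 7 → H.
Square (2°×1°, digits 0–9): lon ⌊8.27301/2⌋ = 4; lat ⌊9.29863/1⌋ = 9.
Subsquare (5′×2.5′, letters a–x): lon ⌊0.27301/0.0833333⌋ = 3 → d; lat ⌊0.29863/0.0416667⌋ = 7 → h.
Extended square (30″×15″, digits 0–9): lon ⌊0.02301/0.00833333⌋ = 2; lat ⌊0.00697/0.00416667⌋ = 1.

DH49dh21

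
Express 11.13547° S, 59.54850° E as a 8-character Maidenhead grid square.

LH98su57

Shift to the Maidenhead origin (180°W, 90°S): lon 239.54850, lat 78.86453.
Field (20°×10°, letters A–R): 239.54850/20 → 11 → L, 78.86453/10 → 7 → H; chars LH.
Square (2°×1°, digits 0–9): 19.54850/2 → 9, 8.86453/1 → 8; chars 98.
Subsquare (5′×2.5′, letters a–x): 1.54850/0.0833333 → 18 → s, 0.86453/0.0416667 → 20 → u; chars su.
Extended square (30″×15″, digits 0–9): 0.04850/0.00833333 → 5, 0.03120/0.00416667 → 7; chars 57.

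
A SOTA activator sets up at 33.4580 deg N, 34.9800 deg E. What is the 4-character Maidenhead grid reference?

KM73

Shift to the Maidenhead origin (180°W, 90°S): lon 214.98, lat 123.46.
Field: lon ⌊214.98/20⌋ = 10 → K; lat ⌊123.46/10⌋ = 12 → M.
Square: lon ⌊14.98/2⌋ = 7; lat ⌊3.46/1⌋ = 3.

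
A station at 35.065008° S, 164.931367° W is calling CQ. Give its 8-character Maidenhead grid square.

Add 180° to longitude and 90° to latitude: 15.06863, 54.93499.
Field (20°×10°, letters A–R): lon ⌊15.06863/20⌋ = 0 → A; lat ⌊54.93499/10⌋ = 5 → F.
Square (2°×1°, digits 0–9): lon ⌊15.06863/2⌋ = 7; lat ⌊4.93499/1⌋ = 4.
Subsquare (5′×2.5′, letters a–x): lon ⌊1.06863/0.0833333⌋ = 12 → m; lat ⌊0.93499/0.0416667⌋ = 22 → w.
Extended square (30″×15″, digits 0–9): lon ⌊0.06863/0.00833333⌋ = 8; lat ⌊0.01833/0.00416667⌋ = 4.

AF74mw84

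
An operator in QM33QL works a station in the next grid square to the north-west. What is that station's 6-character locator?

QM33pm

Longitude subsquare q = 16; −1 → 15 = p.
Latitude subsquare l = 11; +1 → 12 = m.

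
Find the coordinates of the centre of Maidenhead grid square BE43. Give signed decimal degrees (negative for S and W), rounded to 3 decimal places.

Field B=1, E=4: +1·20° lon, +4·10° lat → SW at lon -160°, lat -50°.
Square 4, 3: +4·2° lon, +3·1° lat → SW at lon -152°, lat -47°.
Cell spans 2° lon × 1° lat. Centre is SW corner plus half of each.
latitude -46.500, longitude -151.000.

-46.500, -151.000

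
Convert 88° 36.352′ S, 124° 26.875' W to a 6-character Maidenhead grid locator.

CA71sj

Shift to the Maidenhead origin (180°W, 90°S): lon 55.5521, lat 1.3941.
Field: 55.5521/20 → 2 → C, 1.3941/10 → 0 → A; chars CA.
Square: 15.5521/2 → 7, 1.3941/1 → 1; chars 71.
Subsquare: 1.5521/0.0833333 → 18 → s, 0.3941/0.0416667 → 9 → j; chars sj.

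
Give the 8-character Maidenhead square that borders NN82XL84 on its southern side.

Latitude extended square 4; −1 → 3.
The longitude characters are unchanged.

NN82xl83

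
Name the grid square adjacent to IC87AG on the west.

IC77xg

Longitude subsquare a = 0; −1 → -1, wraps to 23 = x, carry into square.
Longitude square 8; −1 → 7.
The latitude characters are unchanged.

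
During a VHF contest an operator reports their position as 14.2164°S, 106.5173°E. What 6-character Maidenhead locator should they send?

OH35gs

Shift to the Maidenhead origin (180°W, 90°S): lon 286.5173, lat 75.7836.
Field: 286.5173/20 → 14 → O, 75.7836/10 → 7 → H; chars OH.
Square: 6.5173/2 → 3, 5.7836/1 → 5; chars 35.
Subsquare: 0.5173/0.0833333 → 6 → g, 0.7836/0.0416667 → 18 → s; chars gs.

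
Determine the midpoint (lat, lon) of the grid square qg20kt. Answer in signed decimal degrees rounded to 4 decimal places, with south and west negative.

Field Q=16, G=6: +16·20° lon, +6·10° lat → SW at lon 140°, lat -30°.
Square 2, 0: +2·2° lon, +0·1° lat → SW at lon 144°, lat -30°.
Subsquare k=10, t=19: +10·0.0833333° lon, +19·0.0416667° lat → SW at lon 144.833°, lat -29.2083°.
Cell spans 0.0833333° lon × 0.0416667° lat. Centre is SW corner plus half of each.
latitude -29.1875, longitude 144.8750.

-29.1875, 144.8750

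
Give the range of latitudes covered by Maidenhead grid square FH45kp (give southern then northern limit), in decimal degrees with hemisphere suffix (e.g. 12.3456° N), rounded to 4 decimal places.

Field F=5, H=7: +5·20° lon, +7·10° lat → SW at lon -80°, lat -20°.
Square 4, 5: +4·2° lon, +5·1° lat → SW at lon -72°, lat -15°.
Subsquare k=10, p=15: +10·0.0833333° lon, +15·0.0416667° lat → SW at lon -71.1667°, lat -14.375°.
Cell spans 0.0833333° lon × 0.0416667° lat.
south 14.3750° S, north 14.3333° S.

14.3750° S, 14.3333° S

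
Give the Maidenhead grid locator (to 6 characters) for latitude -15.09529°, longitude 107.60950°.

OH34tv

Offset from 180°W / 90°S: lon 287.6095°, lat 74.9047°.
Field: 287.6095/20 → 14 → O, 74.9047/10 → 7 → H; chars OH.
Square: 7.6095/2 → 3, 4.9047/1 → 4; chars 34.
Subsquare: 1.6095/0.0833333 → 19 → t, 0.9047/0.0416667 → 21 → v; chars tv.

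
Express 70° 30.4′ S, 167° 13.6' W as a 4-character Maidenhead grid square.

Add 180° to longitude and 90° to latitude: 12.77, 19.49.
Field: lon ⌊12.77/20⌋ = 0 → A; lat ⌊19.49/10⌋ = 1 → B.
Square: lon ⌊12.77/2⌋ = 6; lat ⌊9.49/1⌋ = 9.

AB69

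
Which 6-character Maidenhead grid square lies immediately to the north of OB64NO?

Latitude subsquare o = 14; +1 → 15 = p.
The longitude characters are unchanged.

OB64np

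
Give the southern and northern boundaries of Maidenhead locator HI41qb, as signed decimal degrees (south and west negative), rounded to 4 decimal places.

Field H=7, I=8: +7·20° lon, +8·10° lat → SW at lon -40°, lat -10°.
Square 4, 1: +4·2° lon, +1·1° lat → SW at lon -32°, lat -9°.
Subsquare q=16, b=1: +16·0.0833333° lon, +1·0.0416667° lat → SW at lon -30.6667°, lat -8.95833°.
Cell spans 0.0833333° lon × 0.0416667° lat.
south -8.9583, north -8.9167.

-8.9583, -8.9167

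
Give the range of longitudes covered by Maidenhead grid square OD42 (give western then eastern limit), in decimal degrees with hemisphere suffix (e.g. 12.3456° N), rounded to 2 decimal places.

108.00° E, 110.00° E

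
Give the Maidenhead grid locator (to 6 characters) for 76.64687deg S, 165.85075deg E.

Offset from 180°W / 90°S: lon 345.8508°, lat 13.3531°.
Field: 345.8508/20 → 17 → R, 13.3531/10 → 1 → B; chars RB.
Square: 5.8508/2 → 2, 3.3531/1 → 3; chars 23.
Subsquare: 1.8508/0.0833333 → 22 → w, 0.3531/0.0416667 → 8 → i; chars wi.

RB23wi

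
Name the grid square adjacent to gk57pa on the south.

GK56px

Latitude subsquare a = 0; −1 → -1, wraps to 23 = x, carry into square.
Latitude square 7; −1 → 6.
The longitude characters are unchanged.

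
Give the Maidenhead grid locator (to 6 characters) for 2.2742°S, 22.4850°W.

HI87sr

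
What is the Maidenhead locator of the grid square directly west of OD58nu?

OD58mu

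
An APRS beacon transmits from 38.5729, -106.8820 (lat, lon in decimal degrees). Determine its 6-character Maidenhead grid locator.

Shift to the Maidenhead origin (180°W, 90°S): lon 73.1180, lat 128.5729.
Field: lon ⌊73.1180/20⌋ = 3 → D; lat ⌊128.5729/10⌋ = 12 → M.
Square: lon ⌊13.1180/2⌋ = 6; lat ⌊8.5729/1⌋ = 8.
Subsquare: lon ⌊1.1180/0.0833333⌋ = 13 → n; lat ⌊0.5729/0.0416667⌋ = 13 → n.

DM68nn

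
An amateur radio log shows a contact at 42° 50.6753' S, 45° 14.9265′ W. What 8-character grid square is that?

GE77jd07

Offset from 180°W / 90°S: lon 134.75123°, lat 47.15541°.
Field: lon ⌊134.75123/20⌋ = 6 → G; lat ⌊47.15541/10⌋ = 4 → E.
Square: lon ⌊14.75123/2⌋ = 7; lat ⌊7.15541/1⌋ = 7.
Subsquare: lon ⌊0.75123/0.0833333⌋ = 9 → j; lat ⌊0.15541/0.0416667⌋ = 3 → d.
Extended square: lon ⌊0.00123/0.00833333⌋ = 0; lat ⌊0.03041/0.00416667⌋ = 7.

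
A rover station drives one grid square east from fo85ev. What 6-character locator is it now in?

Longitude subsquare e = 4; +1 → 5 = f.
The latitude characters are unchanged.

FO85fv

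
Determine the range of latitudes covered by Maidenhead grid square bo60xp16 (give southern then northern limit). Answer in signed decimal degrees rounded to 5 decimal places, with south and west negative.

50.65000, 50.65417

Field B=1, O=14: +1·20° lon, +14·10° lat → SW at lon -160°, lat 50°.
Square 6, 0: +6·2° lon, +0·1° lat → SW at lon -148°, lat 50°.
Subsquare x=23, p=15: +23·0.0833333° lon, +15·0.0416667° lat → SW at lon -146.083°, lat 50.625°.
Extended square 1, 6: +1·0.00833333° lon, +6·0.00416667° lat → SW at lon -146.075°, lat 50.65°.
Cell spans 0.00833333° lon × 0.00416667° lat.
south 50.65000, north 50.65417.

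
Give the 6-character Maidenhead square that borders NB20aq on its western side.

NB10xq

Longitude subsquare a = 0; −1 → -1, wraps to 23 = x, carry into square.
Longitude square 2; −1 → 1.
The latitude characters are unchanged.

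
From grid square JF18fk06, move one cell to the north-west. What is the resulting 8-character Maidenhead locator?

JF18ek97

Longitude extended square 0; −1 → -1, wraps to 9, carry into subsquare.
Longitude subsquare f = 5; −1 → 4 = e.
Latitude extended square 6; +1 → 7.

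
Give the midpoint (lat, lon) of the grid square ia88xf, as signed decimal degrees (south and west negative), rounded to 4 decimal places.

-81.7708, -2.0417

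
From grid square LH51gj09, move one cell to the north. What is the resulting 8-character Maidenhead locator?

Latitude extended square 9; +1 → 10, wraps to 0, carry into subsquare.
Latitude subsquare j = 9; +1 → 10 = k.
The longitude characters are unchanged.

LH51gk00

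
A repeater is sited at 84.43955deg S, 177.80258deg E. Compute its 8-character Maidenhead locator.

Add 180° to longitude and 90° to latitude: 357.80258, 5.56045.
Field: 357.80258/20 → 17 → R, 5.56045/10 → 0 → A; chars RA.
Square: 17.80258/2 → 8, 5.56045/1 → 5; chars 85.
Subsquare: 1.80258/0.0833333 → 21 → v, 0.56045/0.0416667 → 13 → n; chars vn.
Extended square: 0.05258/0.00833333 → 6, 0.01878/0.00416667 → 4; chars 64.

RA85vn64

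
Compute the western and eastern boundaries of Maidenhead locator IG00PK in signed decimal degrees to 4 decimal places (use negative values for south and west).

-18.7500, -18.6667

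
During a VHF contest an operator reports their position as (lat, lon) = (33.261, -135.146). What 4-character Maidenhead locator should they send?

Shift to the Maidenhead origin (180°W, 90°S): lon 44.85, lat 123.26.
Field: lon ⌊44.85/20⌋ = 2 → C; lat ⌊123.26/10⌋ = 12 → M.
Square: lon ⌊4.85/2⌋ = 2; lat ⌊3.26/1⌋ = 3.

CM23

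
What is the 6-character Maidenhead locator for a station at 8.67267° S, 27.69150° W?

HI61dh

Add 180° to longitude and 90° to latitude: 152.3085, 81.3273.
Field (20°×10°, letters A–R): lon ⌊152.3085/20⌋ = 7 → H; lat ⌊81.3273/10⌋ = 8 → I.
Square (2°×1°, digits 0–9): lon ⌊12.3085/2⌋ = 6; lat ⌊1.3273/1⌋ = 1.
Subsquare (5′×2.5′, letters a–x): lon ⌊0.3085/0.0833333⌋ = 3 → d; lat ⌊0.3273/0.0416667⌋ = 7 → h.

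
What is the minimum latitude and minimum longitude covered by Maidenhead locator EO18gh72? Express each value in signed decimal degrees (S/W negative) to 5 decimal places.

58.30000, -97.44167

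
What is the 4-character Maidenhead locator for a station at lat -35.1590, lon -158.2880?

Offset from 180°W / 90°S: lon 21.71°, lat 54.84°.
Field: lon ⌊21.71/20⌋ = 1 → B; lat ⌊54.84/10⌋ = 5 → F.
Square: lon ⌊1.71/2⌋ = 0; lat ⌊4.84/1⌋ = 4.

BF04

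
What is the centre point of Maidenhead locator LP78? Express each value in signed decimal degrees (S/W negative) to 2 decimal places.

Field L=11, P=15: +11·20° lon, +15·10° lat → SW at lon 40°, lat 60°.
Square 7, 8: +7·2° lon, +8·1° lat → SW at lon 54°, lat 68°.
Cell spans 2° lon × 1° lat. Centre is SW corner plus half of each.
latitude 68.50, longitude 55.00.

68.50, 55.00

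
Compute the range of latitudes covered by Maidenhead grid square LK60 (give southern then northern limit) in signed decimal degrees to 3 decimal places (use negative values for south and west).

10.000, 11.000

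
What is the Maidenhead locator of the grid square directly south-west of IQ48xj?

IQ48wi

Longitude subsquare x = 23; −1 → 22 = w.
Latitude subsquare j = 9; −1 → 8 = i.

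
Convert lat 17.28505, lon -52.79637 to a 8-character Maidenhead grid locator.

Offset from 180°W / 90°S: lon 127.20363°, lat 107.28505°.
Field: lon ⌊127.20363/20⌋ = 6 → G; lat ⌊107.28505/10⌋ = 10 → K.
Square: lon ⌊7.20363/2⌋ = 3; lat ⌊7.28505/1⌋ = 7.
Subsquare: lon ⌊1.20363/0.0833333⌋ = 14 → o; lat ⌊0.28505/0.0416667⌋ = 6 → g.
Extended square: lon ⌊0.03696/0.00833333⌋ = 4; lat ⌊0.03505/0.00416667⌋ = 8.

GK37og48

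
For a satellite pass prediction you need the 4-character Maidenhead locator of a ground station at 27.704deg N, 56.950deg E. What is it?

LL87

Add 180° to longitude and 90° to latitude: 236.95, 117.70.
Field (20°×10°, letters A–R): lon ⌊236.95/20⌋ = 11 → L; lat ⌊117.70/10⌋ = 11 → L.
Square (2°×1°, digits 0–9): lon ⌊16.95/2⌋ = 8; lat ⌊7.70/1⌋ = 7.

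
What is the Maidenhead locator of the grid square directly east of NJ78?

NJ88

Longitude square 7; +1 → 8.
The latitude characters are unchanged.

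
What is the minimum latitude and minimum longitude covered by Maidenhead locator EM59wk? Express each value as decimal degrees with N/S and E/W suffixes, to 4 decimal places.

Field E=4, M=12: +4·20° lon, +12·10° lat → SW at lon -100°, lat 30°.
Square 5, 9: +5·2° lon, +9·1° lat → SW at lon -90°, lat 39°.
Subsquare w=22, k=10: +22·0.0833333° lon, +10·0.0416667° lat → SW at lon -88.1667°, lat 39.4167°.
latitude 39.4167° N, longitude 88.1667° W.

39.4167° N, 88.1667° W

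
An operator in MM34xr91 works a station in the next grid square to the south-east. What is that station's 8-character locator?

Longitude extended square 9; +1 → 10, wraps to 0, carry into subsquare.
Longitude subsquare x = 23; +1 → 24, wraps to 0 = a, carry into square.
Longitude square 3; +1 → 4.
Latitude extended square 1; −1 → 0.

MM44ar00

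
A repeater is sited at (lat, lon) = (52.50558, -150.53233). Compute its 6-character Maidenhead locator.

Offset from 180°W / 90°S: lon 29.4677°, lat 142.5056°.
Field: lon ⌊29.4677/20⌋ = 1 → B; lat ⌊142.5056/10⌋ = 14 → O.
Square: lon ⌊9.4677/2⌋ = 4; lat ⌊2.5056/1⌋ = 2.
Subsquare: lon ⌊1.4677/0.0833333⌋ = 17 → r; lat ⌊0.5056/0.0416667⌋ = 12 → m.

BO42rm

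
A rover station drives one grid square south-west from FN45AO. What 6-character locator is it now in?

FN35xn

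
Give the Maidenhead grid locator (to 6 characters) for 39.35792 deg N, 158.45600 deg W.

BM09si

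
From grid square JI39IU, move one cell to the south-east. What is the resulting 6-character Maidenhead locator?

JI39jt

Longitude subsquare i = 8; +1 → 9 = j.
Latitude subsquare u = 20; −1 → 19 = t.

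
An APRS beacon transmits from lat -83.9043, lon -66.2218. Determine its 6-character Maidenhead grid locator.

Offset from 180°W / 90°S: lon 113.7782°, lat 6.0957°.
Field: lon ⌊113.7782/20⌋ = 5 → F; lat ⌊6.0957/10⌋ = 0 → A.
Square: lon ⌊13.7782/2⌋ = 6; lat ⌊6.0957/1⌋ = 6.
Subsquare: lon ⌊1.7782/0.0833333⌋ = 21 → v; lat ⌊0.0957/0.0416667⌋ = 2 → c.

FA66vc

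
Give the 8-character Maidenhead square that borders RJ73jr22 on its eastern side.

Longitude extended square 2; +1 → 3.
The latitude characters are unchanged.

RJ73jr32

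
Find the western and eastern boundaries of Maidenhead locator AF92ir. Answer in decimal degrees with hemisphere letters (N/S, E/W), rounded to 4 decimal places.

161.3333° W, 161.2500° W

Field A=0, F=5: +0·20° lon, +5·10° lat → SW at lon -180°, lat -40°.
Square 9, 2: +9·2° lon, +2·1° lat → SW at lon -162°, lat -38°.
Subsquare i=8, r=17: +8·0.0833333° lon, +17·0.0416667° lat → SW at lon -161.333°, lat -37.2917°.
Cell spans 0.0833333° lon × 0.0416667° lat.
west 161.3333° W, east 161.2500° W.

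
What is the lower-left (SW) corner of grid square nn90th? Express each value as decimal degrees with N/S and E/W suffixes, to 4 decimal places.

Field N=13, N=13: +13·20° lon, +13·10° lat → SW at lon 80°, lat 40°.
Square 9, 0: +9·2° lon, +0·1° lat → SW at lon 98°, lat 40°.
Subsquare t=19, h=7: +19·0.0833333° lon, +7·0.0416667° lat → SW at lon 99.5833°, lat 40.2917°.
latitude 40.2917° N, longitude 99.5833° E.

40.2917° N, 99.5833° E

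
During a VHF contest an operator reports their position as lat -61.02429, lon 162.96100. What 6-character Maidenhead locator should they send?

Offset from 180°W / 90°S: lon 342.9610°, lat 28.9757°.
Field: 342.9610/20 → 17 → R, 28.9757/10 → 2 → C; chars RC.
Square: 2.9610/2 → 1, 8.9757/1 → 8; chars 18.
Subsquare: 0.9610/0.0833333 → 11 → l, 0.9757/0.0416667 → 23 → x; chars lx.

RC18lx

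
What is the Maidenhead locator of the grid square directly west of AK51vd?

AK51ud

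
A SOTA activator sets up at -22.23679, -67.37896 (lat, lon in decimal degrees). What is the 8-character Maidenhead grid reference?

FG67hs43

Shift to the Maidenhead origin (180°W, 90°S): lon 112.62104, lat 67.76321.
Field: lon ⌊112.62104/20⌋ = 5 → F; lat ⌊67.76321/10⌋ = 6 → G.
Square: lon ⌊12.62104/2⌋ = 6; lat ⌊7.76321/1⌋ = 7.
Subsquare: lon ⌊0.62104/0.0833333⌋ = 7 → h; lat ⌊0.76321/0.0416667⌋ = 18 → s.
Extended square: lon ⌊0.03771/0.00833333⌋ = 4; lat ⌊0.01321/0.00416667⌋ = 3.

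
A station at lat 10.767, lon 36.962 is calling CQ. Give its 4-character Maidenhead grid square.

KK80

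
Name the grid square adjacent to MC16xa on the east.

MC26aa

Longitude subsquare x = 23; +1 → 24, wraps to 0 = a, carry into square.
Longitude square 1; +1 → 2.
The latitude characters are unchanged.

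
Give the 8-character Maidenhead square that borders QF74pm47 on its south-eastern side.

Longitude extended square 4; +1 → 5.
Latitude extended square 7; −1 → 6.

QF74pm56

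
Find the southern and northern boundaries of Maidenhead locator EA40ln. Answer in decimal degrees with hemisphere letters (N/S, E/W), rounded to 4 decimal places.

Field E=4, A=0: +4·20° lon, +0·10° lat → SW at lon -100°, lat -90°.
Square 4, 0: +4·2° lon, +0·1° lat → SW at lon -92°, lat -90°.
Subsquare l=11, n=13: +11·0.0833333° lon, +13·0.0416667° lat → SW at lon -91.0833°, lat -89.4583°.
Cell spans 0.0833333° lon × 0.0416667° lat.
south 89.4583° S, north 89.4167° S.

89.4583° S, 89.4167° S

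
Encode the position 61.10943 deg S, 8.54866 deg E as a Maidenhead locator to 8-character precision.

JC48gv53

Add 180° to longitude and 90° to latitude: 188.54866, 28.89057.
Field: lon ⌊188.54866/20⌋ = 9 → J; lat ⌊28.89057/10⌋ = 2 → C.
Square: lon ⌊8.54866/2⌋ = 4; lat ⌊8.89057/1⌋ = 8.
Subsquare: lon ⌊0.54866/0.0833333⌋ = 6 → g; lat ⌊0.89057/0.0416667⌋ = 21 → v.
Extended square: lon ⌊0.04866/0.00833333⌋ = 5; lat ⌊0.01557/0.00416667⌋ = 3.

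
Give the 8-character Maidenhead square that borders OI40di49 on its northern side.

OI40dj40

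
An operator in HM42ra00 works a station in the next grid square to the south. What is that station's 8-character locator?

Latitude extended square 0; −1 → -1, wraps to 9, carry into subsquare.
Latitude subsquare a = 0; −1 → -1, wraps to 23 = x, carry into square.
Latitude square 2; −1 → 1.
The longitude characters are unchanged.

HM41rx09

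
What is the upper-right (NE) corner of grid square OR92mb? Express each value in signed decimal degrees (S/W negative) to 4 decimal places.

Field O=14, R=17: +14·20° lon, +17·10° lat → SW at lon 100°, lat 80°.
Square 9, 2: +9·2° lon, +2·1° lat → SW at lon 118°, lat 82°.
Subsquare m=12, b=1: +12·0.0833333° lon, +1·0.0416667° lat → SW at lon 119°, lat 82.0417°.
Cell spans 0.0833333° lon × 0.0416667° lat. NE corner is SW corner plus one full cell.
latitude 82.0833, longitude 119.0833.

82.0833, 119.0833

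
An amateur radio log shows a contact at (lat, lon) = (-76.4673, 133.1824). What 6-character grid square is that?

PB63om

Shift to the Maidenhead origin (180°W, 90°S): lon 313.1824, lat 13.5327.
Field: 313.1824/20 → 15 → P, 13.5327/10 → 1 → B; chars PB.
Square: 13.1824/2 → 6, 3.5327/1 → 3; chars 63.
Subsquare: 1.1824/0.0833333 → 14 → o, 0.5327/0.0416667 → 12 → m; chars om.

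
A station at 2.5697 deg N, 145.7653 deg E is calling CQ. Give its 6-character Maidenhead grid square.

QJ22vn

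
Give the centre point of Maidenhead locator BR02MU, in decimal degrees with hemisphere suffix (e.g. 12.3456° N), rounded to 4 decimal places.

Field B=1, R=17: +1·20° lon, +17·10° lat → SW at lon -160°, lat 80°.
Square 0, 2: +0·2° lon, +2·1° lat → SW at lon -160°, lat 82°.
Subsquare m=12, u=20: +12·0.0833333° lon, +20·0.0416667° lat → SW at lon -159°, lat 82.8333°.
Cell spans 0.0833333° lon × 0.0416667° lat. Centre is SW corner plus half of each.
latitude 82.8542° N, longitude 158.9583° W.

82.8542° N, 158.9583° W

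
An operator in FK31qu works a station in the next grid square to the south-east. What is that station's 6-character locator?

FK31rt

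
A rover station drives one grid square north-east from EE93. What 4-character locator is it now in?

Longitude square 9; +1 → 10, wraps to 0, carry into field.
Longitude field E = 4; +1 → 5 = F.
Latitude square 3; +1 → 4.

FE04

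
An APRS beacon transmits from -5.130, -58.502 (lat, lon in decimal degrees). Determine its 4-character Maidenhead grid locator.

GI04

Offset from 180°W / 90°S: lon 121.50°, lat 84.87°.
Field: lon ⌊121.50/20⌋ = 6 → G; lat ⌊84.87/10⌋ = 8 → I.
Square: lon ⌊1.50/2⌋ = 0; lat ⌊4.87/1⌋ = 4.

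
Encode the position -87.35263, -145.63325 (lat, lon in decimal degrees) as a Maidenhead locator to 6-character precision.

BA72ep

Offset from 180°W / 90°S: lon 34.3667°, lat 2.6474°.
Field: 34.3667/20 → 1 → B, 2.6474/10 → 0 → A; chars BA.
Square: 14.3667/2 → 7, 2.6474/1 → 2; chars 72.
Subsquare: 0.3667/0.0833333 → 4 → e, 0.6474/0.0416667 → 15 → p; chars ep.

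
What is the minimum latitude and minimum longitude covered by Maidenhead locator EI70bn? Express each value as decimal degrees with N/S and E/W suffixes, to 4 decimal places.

9.4583° S, 85.9167° W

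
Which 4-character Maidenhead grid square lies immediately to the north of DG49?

Latitude square 9; +1 → 10, wraps to 0, carry into field.
Latitude field G = 6; +1 → 7 = H.
The longitude characters are unchanged.

DH40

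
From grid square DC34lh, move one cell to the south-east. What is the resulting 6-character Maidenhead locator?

Longitude subsquare l = 11; +1 → 12 = m.
Latitude subsquare h = 7; −1 → 6 = g.

DC34mg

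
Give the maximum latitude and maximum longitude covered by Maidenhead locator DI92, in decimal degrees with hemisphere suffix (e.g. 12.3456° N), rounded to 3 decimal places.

7.000° S, 100.000° W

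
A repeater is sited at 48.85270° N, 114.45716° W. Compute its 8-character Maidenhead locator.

DN28su54

Offset from 180°W / 90°S: lon 65.54284°, lat 138.85270°.
Field (20°×10°, letters A–R): 65.54284/20 → 3 → D, 138.85270/10 → 13 → N; chars DN.
Square (2°×1°, digits 0–9): 5.54284/2 → 2, 8.85270/1 → 8; chars 28.
Subsquare (5′×2.5′, letters a–x): 1.54284/0.0833333 → 18 → s, 0.85270/0.0416667 → 20 → u; chars su.
Extended square (30″×15″, digits 0–9): 0.04284/0.00833333 → 5, 0.01937/0.00416667 → 4; chars 54.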